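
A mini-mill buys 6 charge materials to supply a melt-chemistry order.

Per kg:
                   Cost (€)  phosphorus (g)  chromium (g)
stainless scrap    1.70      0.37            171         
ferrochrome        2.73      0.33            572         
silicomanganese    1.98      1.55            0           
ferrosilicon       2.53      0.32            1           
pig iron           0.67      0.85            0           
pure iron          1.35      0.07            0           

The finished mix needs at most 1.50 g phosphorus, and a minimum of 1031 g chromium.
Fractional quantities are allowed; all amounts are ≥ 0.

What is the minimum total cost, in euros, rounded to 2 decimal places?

Set it up as a linear program. Let x1 = kg of stainless scrap, x2 = kg of ferrochrome, x3 = kg of silicomanganese, x4 = kg of ferrosilicon, x5 = kg of pig iron, x6 = kg of pure iron.
Minimize 1.7x1 + 2.73x2 + 1.98x3 + 2.53x4 + 0.67x5 + 1.35x6 s.t.:
  0.37x1 + 0.33x2 + 1.55x3 + 0.32x4 + 0.85x5 + 0.07x6 ≤ 1.5   (phosphorus)
  171x1 + 572x2 + 1x4 ≥ 1031   (chromium)
  x1, x2, x3, x4, x5, x6 ≥ 0.
At the optimum only ferrochrome is positive (stainless scrap, silicomanganese, ferrosilicon, pig iron, pure iron = 0). Binding constraint: chromium.
Solving gives x2 = 1.802.
Total cost: 2.73·1.802 = 4.9195.

€4.92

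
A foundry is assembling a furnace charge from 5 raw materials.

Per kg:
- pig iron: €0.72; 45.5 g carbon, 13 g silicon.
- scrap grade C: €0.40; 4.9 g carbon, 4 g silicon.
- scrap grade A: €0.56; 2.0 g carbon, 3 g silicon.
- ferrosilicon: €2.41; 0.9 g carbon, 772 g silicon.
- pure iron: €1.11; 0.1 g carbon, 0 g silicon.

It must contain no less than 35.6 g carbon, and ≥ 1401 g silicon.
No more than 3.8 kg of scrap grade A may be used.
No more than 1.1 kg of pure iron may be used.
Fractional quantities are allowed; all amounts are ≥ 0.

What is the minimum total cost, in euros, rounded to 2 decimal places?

Set it up as a linear program. Let x1 = kg of pig iron, x2 = kg of scrap grade C, x3 = kg of scrap grade A, x4 = kg of ferrosilicon, x5 = kg of pure iron.
min 0.72x1 + 0.4x2 + 0.56x3 + 2.41x4 + 1.11x5 subject to:
  45.5x1 + 4.9x2 + 2x3 + 0.9x4 + 0.1x5 ≥ 35.6   (carbon)
  13x1 + 4x2 + 3x3 + 772x4 ≥ 1401   (silicon)
  x3 ≤ 3.8
  x5 ≤ 1.1
  x1, x2, x3, x4, x5 ≥ 0.
At the optimum only pig iron, ferrosilicon are positive (scrap grade C, scrap grade A, pure iron = 0). The carbon and silicon requirements are met with equality.
Solving gives x1 = 0.7468, x4 = 1.802.
Cost = 0.72·0.7468 + 2.41·1.802 = 4.8805.

€4.88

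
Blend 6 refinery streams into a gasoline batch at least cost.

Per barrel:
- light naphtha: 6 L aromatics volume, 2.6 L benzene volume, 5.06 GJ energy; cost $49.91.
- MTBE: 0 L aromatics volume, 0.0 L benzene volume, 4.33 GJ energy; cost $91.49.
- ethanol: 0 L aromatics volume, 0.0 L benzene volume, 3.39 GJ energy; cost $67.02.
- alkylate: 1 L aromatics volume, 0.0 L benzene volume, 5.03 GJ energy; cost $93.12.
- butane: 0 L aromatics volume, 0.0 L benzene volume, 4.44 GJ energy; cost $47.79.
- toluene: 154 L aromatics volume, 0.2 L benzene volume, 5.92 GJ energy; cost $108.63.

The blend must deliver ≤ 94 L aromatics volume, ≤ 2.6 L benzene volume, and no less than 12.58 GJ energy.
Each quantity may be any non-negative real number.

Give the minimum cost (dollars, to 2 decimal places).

This is a linear program. Let x1 = barrels of light naphtha, x2 = barrels of MTBE, x3 = barrels of ethanol, x4 = barrels of alkylate, x5 = barrels of butane, x6 = barrels of toluene.
Minimise 49.91x1 + 91.49x2 + 67.02x3 + 93.12x4 + 47.79x5 + 108.63x6 s.t.:
  6x1 + 1x4 + 154x6 ≤ 94   (aromatics volume)
  2.6x1 + 0.2x6 ≤ 2.6   (benzene volume)
  5.06x1 + 4.33x2 + 3.39x3 + 5.03x4 + 4.44x5 + 5.92x6 ≥ 12.58   (energy)
  x1, x2, x3, x4, x5, x6 ≥ 0.
The minimum-cost mix takes nothing from MTBE, ethanol, alkylate, toluene — only light naphtha, butane. The benzene volume and energy requirements are met with equality.
Optimal quantities: light naphtha = 1 barrel, butane = 1.6937 barrels.
Total cost: 49.91·1 + 47.79·1.6937 = 130.8519.

$130.85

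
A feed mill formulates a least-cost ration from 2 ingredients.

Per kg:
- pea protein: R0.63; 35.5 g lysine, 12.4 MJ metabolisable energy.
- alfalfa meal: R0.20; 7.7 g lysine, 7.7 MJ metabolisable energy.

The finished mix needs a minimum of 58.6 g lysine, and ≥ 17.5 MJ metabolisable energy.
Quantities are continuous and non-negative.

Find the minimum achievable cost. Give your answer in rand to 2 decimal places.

Set it up as a linear program. Let x1 = kg of pea protein, x2 = kg of alfalfa meal.
Minimise 0.63x1 + 0.2x2 with:
  35.5x1 + 7.7x2 ≥ 58.6   (lysine)
  12.4x1 + 7.7x2 ≥ 17.5   (metabolisable energy)
  x1, x2 ≥ 0.
At the optimum only pea protein is positive (alfalfa meal = 0). There the lysine constraint is tight.
That vertex is x1 = 1.651.
Hence cost = 0.63·1.651 = R1.0401.

R1.04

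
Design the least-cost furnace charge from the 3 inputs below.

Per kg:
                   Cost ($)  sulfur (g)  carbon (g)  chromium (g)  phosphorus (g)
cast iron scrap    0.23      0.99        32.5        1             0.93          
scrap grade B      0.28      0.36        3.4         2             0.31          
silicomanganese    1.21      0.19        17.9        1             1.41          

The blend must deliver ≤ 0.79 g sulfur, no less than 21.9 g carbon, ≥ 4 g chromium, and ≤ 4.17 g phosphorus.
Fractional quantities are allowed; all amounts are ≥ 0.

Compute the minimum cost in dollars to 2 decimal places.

$1.41

Let x1 = kg of cast iron scrap, x2 = kg of scrap grade B, x3 = kg of silicomanganese.
min 0.23x1 + 0.28x2 + 1.21x3 with:
  0.99x1 + 0.36x2 + 0.19x3 ≤ 0.79   (sulfur)
  32.5x1 + 3.4x2 + 17.9x3 ≥ 21.9   (carbon)
  1x1 + 2x2 + 1x3 ≥ 4   (chromium)
  0.93x1 + 0.31x2 + 1.41x3 ≤ 4.17   (phosphorus)
  x1, x2, x3 ≥ 0.
The optimal mix uses every input. There the sulfur, carbon, chromium constraints are tight.
Optimal quantities: cast iron scrap = 0.07671 kg, scrap grade B = 1.569 kg, silicomanganese = 0.7862 kg.
Hence cost = 0.23·0.07671 + 0.28·1.569 + 1.21·0.7862 = $1.4083.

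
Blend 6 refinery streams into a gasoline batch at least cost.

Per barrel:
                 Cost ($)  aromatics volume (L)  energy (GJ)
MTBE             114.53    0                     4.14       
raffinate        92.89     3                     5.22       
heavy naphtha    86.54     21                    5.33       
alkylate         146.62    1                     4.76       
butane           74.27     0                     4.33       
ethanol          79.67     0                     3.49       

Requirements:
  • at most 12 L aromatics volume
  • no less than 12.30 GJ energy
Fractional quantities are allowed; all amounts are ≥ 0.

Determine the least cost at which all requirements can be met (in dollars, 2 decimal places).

Treat it as an LP. Let x1 = barrels of MTBE, x2 = barrels of raffinate, x3 = barrels of heavy naphtha, x4 = barrels of alkylate, x5 = barrels of butane, x6 = barrels of ethanol.
Minimize 114.53x1 + 92.89x2 + 86.54x3 + 146.62x4 + 74.27x5 + 79.67x6 s.t.:
  3x2 + 21x3 + 1x4 ≤ 12   (aromatics volume)
  4.14x1 + 5.22x2 + 5.33x3 + 4.76x4 + 4.33x5 + 3.49x6 ≥ 12.3   (energy)
  x1, x2, x3, x4, x5, x6 ≥ 0.
At the optimum only heavy naphtha, butane are positive (MTBE, raffinate, alkylate, ethanol = 0). Binding constraints: aromatics volume and energy.
Solving gives x3 = 0.57143, x5 = 2.1372.
Hence cost = 86.54·0.57143 + 74.27·2.1372 = $208.1814.

$208.18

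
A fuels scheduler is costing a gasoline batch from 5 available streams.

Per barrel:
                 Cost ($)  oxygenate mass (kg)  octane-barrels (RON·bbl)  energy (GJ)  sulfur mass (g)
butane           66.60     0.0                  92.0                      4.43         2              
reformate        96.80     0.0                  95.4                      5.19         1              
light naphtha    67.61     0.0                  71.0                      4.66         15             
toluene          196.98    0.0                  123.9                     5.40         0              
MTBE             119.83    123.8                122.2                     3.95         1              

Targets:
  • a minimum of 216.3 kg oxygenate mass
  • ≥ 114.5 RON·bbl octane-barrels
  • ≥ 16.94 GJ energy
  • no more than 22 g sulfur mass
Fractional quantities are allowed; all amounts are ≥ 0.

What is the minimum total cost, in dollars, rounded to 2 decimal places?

$357.30

Let x1 = barrels of butane, x2 = barrels of reformate, x3 = barrels of light naphtha, x4 = barrels of toluene, x5 = barrels of MTBE.
Minimise 66.6x1 + 96.8x2 + 67.61x3 + 196.98x4 + 119.83x5 s.t.:
  123.8x5 ≥ 216.3   (oxygenate mass)
  92x1 + 95.4x2 + 71x3 + 123.9x4 + 122.2x5 ≥ 114.5   (octane-barrels)
  4.43x1 + 5.19x2 + 4.66x3 + 5.4x4 + 3.95x5 ≥ 16.94   (energy)
  2x1 + 1x2 + 15x3 + 1x5 ≤ 22   (sulfur mass)
  x1, x2, x3, x4, x5 ≥ 0.
At the optimum only butane, light naphtha, MTBE are positive (reformate, toluene = 0). The oxygenate mass, energy, sulfur mass requirements are met with equality.
That vertex is x1 = 0.98375, x3 = 1.219, x5 = 1.7472.
Total cost: 66.6·0.98375 + 67.61·1.219 + 119.83·1.7472 = 357.3013.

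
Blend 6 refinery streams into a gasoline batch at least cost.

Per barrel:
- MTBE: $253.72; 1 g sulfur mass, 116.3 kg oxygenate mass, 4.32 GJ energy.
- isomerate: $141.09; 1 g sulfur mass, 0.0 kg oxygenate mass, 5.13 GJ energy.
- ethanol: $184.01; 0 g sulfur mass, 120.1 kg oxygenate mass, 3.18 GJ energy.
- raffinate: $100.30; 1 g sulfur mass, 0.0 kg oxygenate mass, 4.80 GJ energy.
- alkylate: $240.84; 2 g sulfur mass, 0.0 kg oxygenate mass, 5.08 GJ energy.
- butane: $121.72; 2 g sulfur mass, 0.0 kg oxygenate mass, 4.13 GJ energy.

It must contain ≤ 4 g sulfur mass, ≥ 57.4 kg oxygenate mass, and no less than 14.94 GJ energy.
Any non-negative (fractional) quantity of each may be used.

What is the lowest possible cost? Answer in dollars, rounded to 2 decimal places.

$368.37

Treat it as an LP. Let x1 = barrels of MTBE, x2 = barrels of isomerate, x3 = barrels of ethanol, x4 = barrels of raffinate, x5 = barrels of alkylate, x6 = barrels of butane.
Minimise 253.72x1 + 141.09x2 + 184.01x3 + 100.3x4 + 240.84x5 + 121.72x6 s.t.:
  1x1 + 1x2 + 1x4 + 2x5 + 2x6 ≤ 4   (sulfur mass)
  116.3x1 + 120.1x3 ≥ 57.4   (oxygenate mass)
  4.32x1 + 5.13x2 + 3.18x3 + 4.8x4 + 5.08x5 + 4.13x6 ≥ 14.94   (energy)
  x1, x2, x3, x4, x5, x6 ≥ 0.
The minimum-cost mix takes nothing from MTBE, isomerate, alkylate, butane — only ethanol, raffinate. The oxygenate mass and energy requirements are met with equality.
Optimal quantities: ethanol = 0.47794 barrels, raffinate = 2.7959 barrels.
Cost = 184.01·0.47794 + 100.3·2.7959 = 368.3745.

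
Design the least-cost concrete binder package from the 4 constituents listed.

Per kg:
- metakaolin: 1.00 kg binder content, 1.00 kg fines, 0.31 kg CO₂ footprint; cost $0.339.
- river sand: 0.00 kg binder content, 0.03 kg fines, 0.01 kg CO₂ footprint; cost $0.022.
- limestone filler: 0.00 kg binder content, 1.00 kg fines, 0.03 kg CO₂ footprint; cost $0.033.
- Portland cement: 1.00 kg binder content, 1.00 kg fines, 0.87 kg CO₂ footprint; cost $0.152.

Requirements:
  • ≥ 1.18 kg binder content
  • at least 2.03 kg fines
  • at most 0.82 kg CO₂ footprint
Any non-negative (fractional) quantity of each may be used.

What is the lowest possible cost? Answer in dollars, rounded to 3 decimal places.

$0.285

Let x1 = kg of metakaolin, x2 = kg of river sand, x3 = kg of limestone filler, x4 = kg of Portland cement.
Minimise 0.339x1 + 0.022x2 + 0.033x3 + 0.152x4 s.t.:
  1x1 + 1x4 ≥ 1.18   (binder content)
  1x1 + 0.03x2 + 1x3 + 1x4 ≥ 2.03   (fines)
  0.31x1 + 0.01x2 + 0.03x3 + 0.87x4 ≤ 0.82   (CO₂ footprint)
  x1, x2, x3, x4 ≥ 0.
The cheapest feasible vertex uses only metakaolin, limestone filler, Portland cement; river sand is not used. The binder content, fines, CO₂ footprint requirements are met with equality.
So metakaolin = 0.4145 kg, limestone filler = 0.85 kg, Portland cement = 0.7655 kg.
Objective = 0.339·0.4145 + 0.033·0.85 + 0.152·0.7655 = 0.28492.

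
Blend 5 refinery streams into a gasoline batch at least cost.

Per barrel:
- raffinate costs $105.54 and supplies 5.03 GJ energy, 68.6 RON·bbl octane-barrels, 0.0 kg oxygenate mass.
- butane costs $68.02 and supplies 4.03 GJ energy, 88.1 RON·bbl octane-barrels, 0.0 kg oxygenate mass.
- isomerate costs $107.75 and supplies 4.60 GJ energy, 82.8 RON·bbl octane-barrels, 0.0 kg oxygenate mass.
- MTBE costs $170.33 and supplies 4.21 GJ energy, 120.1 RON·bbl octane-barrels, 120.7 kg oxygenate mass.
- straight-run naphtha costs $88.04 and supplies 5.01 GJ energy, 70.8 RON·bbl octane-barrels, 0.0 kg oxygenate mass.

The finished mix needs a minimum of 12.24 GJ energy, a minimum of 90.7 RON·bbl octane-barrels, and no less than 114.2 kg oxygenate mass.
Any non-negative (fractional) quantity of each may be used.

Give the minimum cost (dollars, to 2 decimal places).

$300.52

This is a linear program. Let x1 = barrels of raffinate, x2 = barrels of butane, x3 = barrels of isomerate, x4 = barrels of MTBE, x5 = barrels of straight-run naphtha.
Minimize 105.54x1 + 68.02x2 + 107.75x3 + 170.33x4 + 88.04x5 subject to:
  5.03x1 + 4.03x2 + 4.6x3 + 4.21x4 + 5.01x5 ≥ 12.24   (energy)
  68.6x1 + 88.1x2 + 82.8x3 + 120.1x4 + 70.8x5 ≥ 90.7   (octane-barrels)
  120.7x4 ≥ 114.2   (oxygenate mass)
  x1, x2, x3, x4, x5 ≥ 0.
The minimum-cost mix takes nothing from raffinate, isomerate, straight-run naphtha — only butane, MTBE. There the energy and oxygenate mass constraints are tight.
So butane = 2.049 barrels, MTBE = 0.9461 barrels.
Hence cost = 68.02·2.049 + 170.33·0.9461 = $300.5222.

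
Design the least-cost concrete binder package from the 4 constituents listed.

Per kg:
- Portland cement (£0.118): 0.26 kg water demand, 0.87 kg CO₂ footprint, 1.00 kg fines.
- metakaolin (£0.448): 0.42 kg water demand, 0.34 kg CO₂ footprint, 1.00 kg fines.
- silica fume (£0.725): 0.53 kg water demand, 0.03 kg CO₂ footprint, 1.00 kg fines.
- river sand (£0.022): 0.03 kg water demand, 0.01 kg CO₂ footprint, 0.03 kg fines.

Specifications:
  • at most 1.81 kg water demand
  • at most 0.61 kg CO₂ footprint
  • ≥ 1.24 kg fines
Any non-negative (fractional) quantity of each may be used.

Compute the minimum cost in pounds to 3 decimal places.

Treat it as an LP. Let x1 = kg of Portland cement, x2 = kg of metakaolin, x3 = kg of silica fume, x4 = kg of river sand.
min 0.118x1 + 0.448x2 + 0.725x3 + 0.022x4 with:
  0.26x1 + 0.42x2 + 0.53x3 + 0.03x4 ≤ 1.81   (water demand)
  0.87x1 + 0.34x2 + 0.03x3 + 0.01x4 ≤ 0.61   (CO₂ footprint)
  1x1 + 1x2 + 1x3 + 0.03x4 ≥ 1.24   (fines)
  x1, x2, x3, x4 ≥ 0.
The cheapest feasible vertex uses only Portland cement, metakaolin; silica fume, river sand are not used. The CO₂ footprint and fines requirements are met with equality.
So Portland cement = 0.3555 kg, metakaolin = 0.8845 kg.
Hence cost = 0.118·0.3555 + 0.448·0.8845 = £0.43821.

£0.438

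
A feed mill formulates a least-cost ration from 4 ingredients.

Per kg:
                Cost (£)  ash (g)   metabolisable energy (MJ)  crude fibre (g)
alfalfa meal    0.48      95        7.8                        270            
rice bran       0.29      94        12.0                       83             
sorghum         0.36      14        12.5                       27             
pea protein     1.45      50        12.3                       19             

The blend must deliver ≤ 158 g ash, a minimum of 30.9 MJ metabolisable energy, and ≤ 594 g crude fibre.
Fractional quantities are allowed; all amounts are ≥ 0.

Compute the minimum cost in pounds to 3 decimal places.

£0.805

Set it up as a linear program. Let x1 = kg of alfalfa meal, x2 = kg of rice bran, x3 = kg of sorghum, x4 = kg of pea protein.
min 0.48x1 + 0.29x2 + 0.36x3 + 1.45x4 with:
  95x1 + 94x2 + 14x3 + 50x4 ≤ 158   (ash)
  7.8x1 + 12x2 + 12.5x3 + 12.3x4 ≥ 30.9   (metabolisable energy)
  270x1 + 83x2 + 27x3 + 19x4 ≤ 594   (crude fibre)
  x1, x2, x3, x4 ≥ 0.
The cheapest feasible vertex uses only rice bran, sorghum; alfalfa meal, pea protein are not used. The ash and metabolisable energy requirements are met with equality.
So rice bran = 1.532 kg, sorghum = 1.002 kg.
Total cost: 0.29·1.532 + 0.36·1.002 = 0.80500.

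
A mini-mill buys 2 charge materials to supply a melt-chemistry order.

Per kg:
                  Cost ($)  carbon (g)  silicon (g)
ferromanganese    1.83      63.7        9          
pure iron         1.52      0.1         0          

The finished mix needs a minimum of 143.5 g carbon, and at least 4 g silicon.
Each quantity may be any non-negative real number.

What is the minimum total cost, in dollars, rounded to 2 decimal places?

$4.12

Let x1 = kg of ferromanganese, x2 = kg of pure iron.
Minimise 1.83x1 + 1.52x2 s.t.:
  63.7x1 + 0.1x2 ≥ 143.5   (carbon)
  9x1 ≥ 4   (silicon)
  x1, x2 ≥ 0.
The optimal basis is {ferromanganese}; pure iron drops out. Binding constraint: carbon.
That vertex is x1 = 2.253.
Cost = 1.83·2.253 = 4.1230.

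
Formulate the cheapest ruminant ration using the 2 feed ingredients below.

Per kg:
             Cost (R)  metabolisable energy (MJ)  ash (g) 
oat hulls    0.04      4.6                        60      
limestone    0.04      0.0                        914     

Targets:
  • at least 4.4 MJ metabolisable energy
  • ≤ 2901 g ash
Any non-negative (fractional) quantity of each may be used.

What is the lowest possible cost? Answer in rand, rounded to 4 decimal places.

R0.0383

This is a linear program. Let x1 = kg of oat hulls, x2 = kg of limestone.
Minimize 0.04x1 + 0.04x2 with:
  4.6x1 ≥ 4.4   (metabolisable energy)
  60x1 + 914x2 ≤ 2901   (ash)
  x1, x2 ≥ 0.
The minimum-cost mix takes nothing from limestone — only oat hulls. There the metabolisable energy constraint is tight.
That vertex is x1 = 0.9565.
Cost = 0.04·0.9565 = 0.038260.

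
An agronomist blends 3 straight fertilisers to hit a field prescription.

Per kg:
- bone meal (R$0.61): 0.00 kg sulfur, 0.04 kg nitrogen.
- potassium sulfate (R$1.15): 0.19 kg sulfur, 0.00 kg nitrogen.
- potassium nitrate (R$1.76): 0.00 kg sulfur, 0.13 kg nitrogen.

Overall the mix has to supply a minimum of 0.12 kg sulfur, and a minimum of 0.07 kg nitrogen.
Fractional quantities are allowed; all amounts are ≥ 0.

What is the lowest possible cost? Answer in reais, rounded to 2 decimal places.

Let x1 = kg of bone meal, x2 = kg of potassium sulfate, x3 = kg of potassium nitrate.
Minimise 0.61x1 + 1.15x2 + 1.76x3 subject to:
  0.19x2 ≥ 0.12   (sulfur)
  0.04x1 + 0.13x3 ≥ 0.07   (nitrogen)
  x1, x2, x3 ≥ 0.
At the optimum only potassium sulfate, potassium nitrate are positive (bone meal = 0). Binding constraints: sulfur and nitrogen.
That vertex is x2 = 0.6316, x3 = 0.5385.
Cost = 1.15·0.6316 + 1.76·0.5385 = 1.6741.

R$1.67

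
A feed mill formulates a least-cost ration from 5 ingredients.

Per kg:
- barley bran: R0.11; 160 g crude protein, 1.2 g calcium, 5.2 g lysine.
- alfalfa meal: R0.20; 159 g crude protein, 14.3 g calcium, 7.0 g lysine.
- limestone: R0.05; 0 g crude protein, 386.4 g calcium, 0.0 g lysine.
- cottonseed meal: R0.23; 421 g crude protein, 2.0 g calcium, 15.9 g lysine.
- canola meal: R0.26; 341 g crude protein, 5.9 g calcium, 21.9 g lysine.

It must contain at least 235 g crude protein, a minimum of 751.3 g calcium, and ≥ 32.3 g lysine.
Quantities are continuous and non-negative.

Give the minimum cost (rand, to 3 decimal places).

This is a linear program. Let x1 = kg of barley bran, x2 = kg of alfalfa meal, x3 = kg of limestone, x4 = kg of cottonseed meal, x5 = kg of canola meal.
min 0.11x1 + 0.2x2 + 0.05x3 + 0.23x4 + 0.26x5 with:
  160x1 + 159x2 + 421x4 + 341x5 ≥ 235   (crude protein)
  1.2x1 + 14.3x2 + 386.4x3 + 2x4 + 5.9x5 ≥ 751.3   (calcium)
  5.2x1 + 7x2 + 15.9x4 + 21.9x5 ≥ 32.3   (lysine)
  x1, x2, x3, x4, x5 ≥ 0.
The optimal basis is {limestone, canola meal}; barley bran, alfalfa meal, cottonseed meal drop out. Binding constraints: calcium and lysine.
So limestone = 1.922 kg, canola meal = 1.475 kg.
Total cost: 0.05·1.922 + 0.26·1.475 = 0.47960.

R0.480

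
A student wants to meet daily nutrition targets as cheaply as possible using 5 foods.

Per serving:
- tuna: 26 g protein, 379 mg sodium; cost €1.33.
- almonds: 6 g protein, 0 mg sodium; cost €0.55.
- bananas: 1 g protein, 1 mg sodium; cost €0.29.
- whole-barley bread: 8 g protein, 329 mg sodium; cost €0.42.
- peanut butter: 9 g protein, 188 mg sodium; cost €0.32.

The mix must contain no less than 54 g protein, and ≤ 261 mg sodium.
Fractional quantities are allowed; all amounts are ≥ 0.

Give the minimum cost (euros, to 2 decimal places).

€4.22

Treat it as an LP. Let x1 = servings of tuna, x2 = servings of almonds, x3 = servings of bananas, x4 = servings of whole-barley bread, x5 = servings of peanut butter.
Minimise 1.33x1 + 0.55x2 + 0.29x3 + 0.42x4 + 0.32x5 with:
  26x1 + 6x2 + 1x3 + 8x4 + 9x5 ≥ 54   (protein)
  379x1 + 1x3 + 329x4 + 188x5 ≤ 261   (sodium)
  x1, x2, x3, x4, x5 ≥ 0.
The optimal basis is {tuna, almonds}; bananas, whole-barley bread, peanut butter drop out. The protein and sodium requirements are met with equality.
That vertex is x1 = 0.6887, x2 = 6.016.
Objective = 1.33·0.6887 + 0.55·6.016 = 4.2248.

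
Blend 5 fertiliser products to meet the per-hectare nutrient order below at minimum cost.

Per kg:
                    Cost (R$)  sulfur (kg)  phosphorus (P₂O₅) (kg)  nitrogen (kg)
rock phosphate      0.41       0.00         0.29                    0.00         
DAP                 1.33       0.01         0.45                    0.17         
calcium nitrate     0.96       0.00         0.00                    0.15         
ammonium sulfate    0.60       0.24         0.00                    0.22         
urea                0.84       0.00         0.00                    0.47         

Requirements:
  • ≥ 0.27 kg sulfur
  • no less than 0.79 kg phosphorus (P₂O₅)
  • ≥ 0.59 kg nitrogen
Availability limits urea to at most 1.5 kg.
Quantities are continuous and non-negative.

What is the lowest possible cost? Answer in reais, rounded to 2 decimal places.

Let x1 = kg of rock phosphate, x2 = kg of DAP, x3 = kg of calcium nitrate, x4 = kg of ammonium sulfate, x5 = kg of urea.
Minimise 0.41x1 + 1.33x2 + 0.96x3 + 0.6x4 + 0.84x5 s.t.:
  0.01x2 + 0.24x4 ≥ 0.27   (sulfur)
  0.29x1 + 0.45x2 ≥ 0.79   (phosphorus (P₂O₅))
  0.17x2 + 0.15x3 + 0.22x4 + 0.47x5 ≥ 0.59   (nitrogen)
  x5 ≤ 1.5
  x1, x2, x3, x4, x5 ≥ 0.
The optimal basis is {rock phosphate, ammonium sulfate, urea}; DAP, calcium nitrate drop out. Binding constraints: sulfur, phosphorus (P₂O₅), nitrogen.
Optimal quantities: rock phosphate = 2.724 kg, ammonium sulfate = 1.125 kg, urea = 0.7287 kg.
Hence cost = 0.41·2.724 + 0.6·1.125 + 0.84·0.7287 = R$2.4039.

R$2.40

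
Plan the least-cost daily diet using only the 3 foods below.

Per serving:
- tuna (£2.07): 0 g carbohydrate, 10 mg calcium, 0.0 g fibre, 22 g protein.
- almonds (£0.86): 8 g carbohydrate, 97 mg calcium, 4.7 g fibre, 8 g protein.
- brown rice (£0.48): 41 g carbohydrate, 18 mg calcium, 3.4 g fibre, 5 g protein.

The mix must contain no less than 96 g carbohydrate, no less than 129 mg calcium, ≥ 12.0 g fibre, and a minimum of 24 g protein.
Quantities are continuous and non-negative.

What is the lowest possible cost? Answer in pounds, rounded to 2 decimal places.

Treat it as an LP. Let x1 = servings of tuna, x2 = servings of almonds, x3 = servings of brown rice.
Minimize 2.07x1 + 0.86x2 + 0.48x3 with:
  8x2 + 41x3 ≥ 96   (carbohydrate)
  10x1 + 97x2 + 18x3 ≥ 129   (calcium)
  4.7x2 + 3.4x3 ≥ 12   (fibre)
  22x1 + 8x2 + 5x3 ≥ 24   (protein)
  x1, x2, x3 ≥ 0.
The cheapest feasible vertex uses only almonds, brown rice; tuna is not used. There the calcium and protein constraints are tight.
Optimal quantities: almonds = 0.6246 servings, brown rice = 3.801 servings.
Cost = 0.86·0.6246 + 0.48·3.801 = 2.3616.

£2.36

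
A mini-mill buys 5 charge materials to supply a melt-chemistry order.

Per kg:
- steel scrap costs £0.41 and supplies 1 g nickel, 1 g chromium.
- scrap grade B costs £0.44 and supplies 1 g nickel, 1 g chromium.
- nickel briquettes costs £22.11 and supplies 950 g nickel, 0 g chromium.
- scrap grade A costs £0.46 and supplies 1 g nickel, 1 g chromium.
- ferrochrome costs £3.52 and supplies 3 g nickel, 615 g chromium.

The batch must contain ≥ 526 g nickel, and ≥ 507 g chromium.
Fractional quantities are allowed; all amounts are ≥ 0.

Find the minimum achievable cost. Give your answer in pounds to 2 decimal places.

£15.09

Let x1 = kg of steel scrap, x2 = kg of scrap grade B, x3 = kg of nickel briquettes, x4 = kg of scrap grade A, x5 = kg of ferrochrome.
Minimize 0.41x1 + 0.44x2 + 22.11x3 + 0.46x4 + 3.52x5 subject to:
  1x1 + 1x2 + 950x3 + 1x4 + 3x5 ≥ 526   (nickel)
  1x1 + 1x2 + 1x4 + 615x5 ≥ 507   (chromium)
  x1, x2, x3, x4, x5 ≥ 0.
The cheapest feasible vertex uses only nickel briquettes, ferrochrome; steel scrap, scrap grade B, scrap grade A are not used. Binding constraints: nickel and chromium.
That vertex is x3 = 0.5511, x5 = 0.8244.
Objective = 22.11·0.5511 + 3.52·0.8244 = 15.0867.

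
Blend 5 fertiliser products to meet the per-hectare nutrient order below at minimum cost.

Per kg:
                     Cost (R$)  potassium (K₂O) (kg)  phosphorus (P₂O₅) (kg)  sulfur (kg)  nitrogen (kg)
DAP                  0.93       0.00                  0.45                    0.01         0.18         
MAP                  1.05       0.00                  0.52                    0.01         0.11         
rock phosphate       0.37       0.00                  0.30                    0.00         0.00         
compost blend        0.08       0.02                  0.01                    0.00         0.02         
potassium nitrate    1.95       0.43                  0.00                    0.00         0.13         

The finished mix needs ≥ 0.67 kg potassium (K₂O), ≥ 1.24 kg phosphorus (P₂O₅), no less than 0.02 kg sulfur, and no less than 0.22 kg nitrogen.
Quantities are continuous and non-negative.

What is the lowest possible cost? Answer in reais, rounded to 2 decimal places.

Let x1 = kg of DAP, x2 = kg of MAP, x3 = kg of rock phosphate, x4 = kg of compost blend, x5 = kg of potassium nitrate.
min 0.93x1 + 1.05x2 + 0.37x3 + 0.08x4 + 1.95x5 s.t.:
  0.02x4 + 0.43x5 ≥ 0.67   (potassium (K₂O))
  0.45x1 + 0.52x2 + 0.3x3 + 0.01x4 ≥ 1.24   (phosphorus (P₂O₅))
  0.01x1 + 0.01x2 ≥ 0.02   (sulfur)
  0.18x1 + 0.11x2 + 0.02x4 + 0.13x5 ≥ 0.22   (nitrogen)
  x1, x2, x3, x4, x5 ≥ 0.
The minimum-cost mix takes nothing from MAP, potassium nitrate — only DAP, rock phosphate, compost blend. The potassium (K₂O), phosphorus (P₂O₅), sulfur requirements are met with equality.
Solving gives x1 = 2, x3 = 0.01667, x4 = 33.5.
Cost = 0.93·2 + 0.37·0.01667 + 0.08·33.5 = 4.5462.

R$4.55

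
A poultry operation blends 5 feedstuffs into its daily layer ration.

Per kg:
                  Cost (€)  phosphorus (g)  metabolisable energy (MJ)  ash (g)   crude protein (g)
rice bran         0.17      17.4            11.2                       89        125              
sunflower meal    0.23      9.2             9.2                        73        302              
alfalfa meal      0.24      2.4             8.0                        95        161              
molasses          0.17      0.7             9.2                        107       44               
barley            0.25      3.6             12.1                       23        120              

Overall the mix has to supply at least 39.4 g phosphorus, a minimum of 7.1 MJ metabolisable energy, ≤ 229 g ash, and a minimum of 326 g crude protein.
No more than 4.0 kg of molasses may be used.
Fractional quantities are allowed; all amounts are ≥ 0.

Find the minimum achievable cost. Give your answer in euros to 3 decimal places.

Set it up as a linear program. Let x1 = kg of rice bran, x2 = kg of sunflower meal, x3 = kg of alfalfa meal, x4 = kg of molasses, x5 = kg of barley.
Minimise 0.17x1 + 0.23x2 + 0.24x3 + 0.17x4 + 0.25x5 subject to:
  17.4x1 + 9.2x2 + 2.4x3 + 0.7x4 + 3.6x5 ≥ 39.4   (phosphorus)
  11.2x1 + 9.2x2 + 8x3 + 9.2x4 + 12.1x5 ≥ 7.1   (metabolisable energy)
  89x1 + 73x2 + 95x3 + 107x4 + 23x5 ≤ 229   (ash)
  125x1 + 302x2 + 161x3 + 44x4 + 120x5 ≥ 326   (crude protein)
  x4 ≤ 4
  x1, x2, x3, x4, x5 ≥ 0.
At the optimum only rice bran, sunflower meal are positive (alfalfa meal, molasses, barley = 0). There the phosphorus and crude protein constraints are tight.
Solving gives x1 = 2.168, x2 = 0.1821.
Total cost: 0.17·2.168 + 0.23·0.1821 = 0.41044.

€0.410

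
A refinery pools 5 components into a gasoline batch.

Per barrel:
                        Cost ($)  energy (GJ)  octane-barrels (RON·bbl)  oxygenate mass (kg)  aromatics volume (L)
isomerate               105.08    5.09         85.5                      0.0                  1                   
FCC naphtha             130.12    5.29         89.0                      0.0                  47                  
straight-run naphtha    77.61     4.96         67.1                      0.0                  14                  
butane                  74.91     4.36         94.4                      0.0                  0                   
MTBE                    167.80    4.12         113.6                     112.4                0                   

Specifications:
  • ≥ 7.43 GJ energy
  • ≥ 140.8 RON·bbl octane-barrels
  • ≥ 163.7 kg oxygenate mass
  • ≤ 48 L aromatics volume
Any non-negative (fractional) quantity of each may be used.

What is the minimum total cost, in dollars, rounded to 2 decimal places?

$266.75

Treat it as an LP. Let x1 = barrels of isomerate, x2 = barrels of FCC naphtha, x3 = barrels of straight-run naphtha, x4 = barrels of butane, x5 = barrels of MTBE.
Minimize 105.08x1 + 130.12x2 + 77.61x3 + 74.91x4 + 167.8x5 with:
  5.09x1 + 5.29x2 + 4.96x3 + 4.36x4 + 4.12x5 ≥ 7.43   (energy)
  85.5x1 + 89x2 + 67.1x3 + 94.4x4 + 113.6x5 ≥ 140.8   (octane-barrels)
  112.4x5 ≥ 163.7   (oxygenate mass)
  1x1 + 47x2 + 14x3 ≤ 48   (aromatics volume)
  x1, x2, x3, x4, x5 ≥ 0.
The minimum-cost mix takes nothing from isomerate, FCC naphtha, butane — only straight-run naphtha, MTBE. Binding constraints: energy and oxygenate mass.
Solving gives x3 = 0.28823, x5 = 1.4564.
Total cost: 77.61·0.28823 + 167.8·1.4564 = 266.7535.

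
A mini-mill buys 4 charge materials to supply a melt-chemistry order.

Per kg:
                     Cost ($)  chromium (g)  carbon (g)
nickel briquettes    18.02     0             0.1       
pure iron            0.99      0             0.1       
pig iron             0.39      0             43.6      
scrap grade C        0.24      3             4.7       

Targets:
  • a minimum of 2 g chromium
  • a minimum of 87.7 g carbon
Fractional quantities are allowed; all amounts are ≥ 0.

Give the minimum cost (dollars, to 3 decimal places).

$0.916

Set it up as a linear program. Let x1 = kg of nickel briquettes, x2 = kg of pure iron, x3 = kg of pig iron, x4 = kg of scrap grade C.
Minimize 18.02x1 + 0.99x2 + 0.39x3 + 0.24x4 with:
  3x4 ≥ 2   (chromium)
  0.1x1 + 0.1x2 + 43.6x3 + 4.7x4 ≥ 87.7   (carbon)
  x1, x2, x3, x4 ≥ 0.
The minimum-cost mix takes nothing from nickel briquettes, pure iron — only pig iron, scrap grade C. The chromium and carbon requirements are met with equality.
Solving gives x3 = 1.9396, x4 = 0.66667.
Hence cost = 0.39·1.9396 + 0.24·0.66667 = $0.91644.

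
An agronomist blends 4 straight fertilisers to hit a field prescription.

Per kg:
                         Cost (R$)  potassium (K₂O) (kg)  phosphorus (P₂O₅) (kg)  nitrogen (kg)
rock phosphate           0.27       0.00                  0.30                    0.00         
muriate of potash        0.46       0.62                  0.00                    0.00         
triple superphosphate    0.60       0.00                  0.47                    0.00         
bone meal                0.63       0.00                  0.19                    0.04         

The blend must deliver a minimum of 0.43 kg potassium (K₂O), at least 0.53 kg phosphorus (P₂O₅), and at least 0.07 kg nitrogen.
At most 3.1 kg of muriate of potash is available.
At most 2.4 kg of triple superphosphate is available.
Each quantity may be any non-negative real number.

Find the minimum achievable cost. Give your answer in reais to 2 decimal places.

Let x1 = kg of rock phosphate, x2 = kg of muriate of potash, x3 = kg of triple superphosphate, x4 = kg of bone meal.
Minimise 0.27x1 + 0.46x2 + 0.6x3 + 0.63x4 s.t.:
  0.62x2 ≥ 0.43   (potassium (K₂O))
  0.3x1 + 0.47x3 + 0.19x4 ≥ 0.53   (phosphorus (P₂O₅))
  0.04x4 ≥ 0.07   (nitrogen)
  x2 ≤ 3.1
  x3 ≤ 2.4
  x1, x2, x3, x4 ≥ 0.
The cheapest feasible vertex uses only rock phosphate, muriate of potash, bone meal; triple superphosphate is not used. There the potassium (K₂O), phosphorus (P₂O₅), nitrogen constraints are tight.
So rock phosphate = 0.6583 kg, muriate of potash = 0.6935 kg, bone meal = 1.75 kg.
Cost = 0.27·0.6583 + 0.46·0.6935 + 0.63·1.75 = 1.5993.

R$1.60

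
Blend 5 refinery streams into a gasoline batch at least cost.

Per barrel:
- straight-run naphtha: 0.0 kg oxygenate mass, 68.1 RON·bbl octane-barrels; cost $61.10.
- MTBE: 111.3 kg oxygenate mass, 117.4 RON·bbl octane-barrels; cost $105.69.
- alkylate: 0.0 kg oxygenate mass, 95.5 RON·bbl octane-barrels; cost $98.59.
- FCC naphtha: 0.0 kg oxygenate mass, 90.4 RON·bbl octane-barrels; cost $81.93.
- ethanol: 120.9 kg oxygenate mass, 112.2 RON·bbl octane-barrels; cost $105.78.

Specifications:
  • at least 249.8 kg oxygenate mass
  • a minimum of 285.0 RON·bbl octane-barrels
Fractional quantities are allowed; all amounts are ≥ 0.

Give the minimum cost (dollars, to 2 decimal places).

$256.51

Let x1 = barrels of straight-run naphtha, x2 = barrels of MTBE, x3 = barrels of alkylate, x4 = barrels of FCC naphtha, x5 = barrels of ethanol.
Minimize 61.1x1 + 105.69x2 + 98.59x3 + 81.93x4 + 105.78x5 s.t.:
  111.3x2 + 120.9x5 ≥ 249.8   (oxygenate mass)
  68.1x1 + 117.4x2 + 95.5x3 + 90.4x4 + 112.2x5 ≥ 285   (octane-barrels)
  x1, x2, x3, x4, x5 ≥ 0.
The cheapest feasible vertex uses only straight-run naphtha, MTBE; alkylate, FCC naphtha, ethanol are not used. Binding constraints: oxygenate mass and octane-barrels.
That vertex is x1 = 0.31585, x2 = 2.2444.
Hence cost = 61.1·0.31585 + 105.69·2.2444 = $256.5091.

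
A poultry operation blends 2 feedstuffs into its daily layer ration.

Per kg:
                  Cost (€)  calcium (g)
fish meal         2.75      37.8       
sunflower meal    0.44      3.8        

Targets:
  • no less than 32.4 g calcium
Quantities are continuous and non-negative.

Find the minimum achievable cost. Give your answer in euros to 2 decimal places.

This is a linear program. Let x1 = kg of fish meal, x2 = kg of sunflower meal.
Minimize 2.75x1 + 0.44x2 subject to:
  37.8x1 + 3.8x2 ≥ 32.4   (calcium)
  x1, x2 ≥ 0.
The cheapest feasible vertex uses only fish meal; sunflower meal is not used. There the calcium constraint is tight.
So fish meal = 0.8571 kg.
Hence cost = 2.75·0.8571 = €2.3570.

€2.36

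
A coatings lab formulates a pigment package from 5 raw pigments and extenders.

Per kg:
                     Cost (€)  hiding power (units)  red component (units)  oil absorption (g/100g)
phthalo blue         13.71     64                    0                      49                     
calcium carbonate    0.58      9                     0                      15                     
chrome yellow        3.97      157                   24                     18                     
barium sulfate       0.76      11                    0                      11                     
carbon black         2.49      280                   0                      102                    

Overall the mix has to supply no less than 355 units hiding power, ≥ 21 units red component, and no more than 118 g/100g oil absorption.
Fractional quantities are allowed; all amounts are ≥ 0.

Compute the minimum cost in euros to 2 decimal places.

Let x1 = kg of phthalo blue, x2 = kg of calcium carbonate, x3 = kg of chrome yellow, x4 = kg of barium sulfate, x5 = kg of carbon black.
min 13.71x1 + 0.58x2 + 3.97x3 + 0.76x4 + 2.49x5 subject to:
  64x1 + 9x2 + 157x3 + 11x4 + 280x5 ≥ 355   (hiding power)
  24x3 ≥ 21   (red component)
  49x1 + 15x2 + 18x3 + 11x4 + 102x5 ≤ 118   (oil absorption)
  x1, x2, x3, x4, x5 ≥ 0.
The minimum-cost mix takes nothing from phthalo blue, calcium carbonate, barium sulfate — only chrome yellow, carbon black. There the hiding power and red component constraints are tight.
Optimal quantities: chrome yellow = 0.875 kg, carbon black = 0.7772 kg.
Hence cost = 3.97·0.875 + 2.49·0.7772 = €5.4090.

€5.41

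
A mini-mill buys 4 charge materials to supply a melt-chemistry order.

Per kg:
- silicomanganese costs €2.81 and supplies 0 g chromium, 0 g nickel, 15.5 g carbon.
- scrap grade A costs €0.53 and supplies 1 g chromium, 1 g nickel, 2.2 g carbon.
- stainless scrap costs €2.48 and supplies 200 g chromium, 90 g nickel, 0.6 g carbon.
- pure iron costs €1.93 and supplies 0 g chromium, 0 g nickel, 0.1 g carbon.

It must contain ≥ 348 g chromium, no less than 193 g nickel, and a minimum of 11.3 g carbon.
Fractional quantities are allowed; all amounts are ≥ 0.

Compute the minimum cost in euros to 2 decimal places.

€7.13

Treat it as an LP. Let x1 = kg of silicomanganese, x2 = kg of scrap grade A, x3 = kg of stainless scrap, x4 = kg of pure iron.
Minimize 2.81x1 + 0.53x2 + 2.48x3 + 1.93x4 with:
  1x2 + 200x3 ≥ 348   (chromium)
  1x2 + 90x3 ≥ 193   (nickel)
  15.5x1 + 2.2x2 + 0.6x3 + 0.1x4 ≥ 11.3   (carbon)
  x1, x2, x3, x4 ≥ 0.
At the optimum only silicomanganese, stainless scrap are positive (scrap grade A, pure iron = 0). Binding constraints: nickel and carbon.
That vertex is x1 = 0.646, x3 = 2.144.
Hence cost = 2.81·0.646 + 2.48·2.144 = €7.1324.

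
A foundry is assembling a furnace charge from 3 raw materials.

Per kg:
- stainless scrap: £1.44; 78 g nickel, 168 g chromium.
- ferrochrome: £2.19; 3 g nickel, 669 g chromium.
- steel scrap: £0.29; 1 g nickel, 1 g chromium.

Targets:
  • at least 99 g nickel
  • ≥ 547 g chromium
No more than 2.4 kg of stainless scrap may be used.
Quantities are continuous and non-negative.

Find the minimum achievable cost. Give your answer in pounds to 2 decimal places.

This is a linear program. Let x1 = kg of stainless scrap, x2 = kg of ferrochrome, x3 = kg of steel scrap.
Minimize 1.44x1 + 2.19x2 + 0.29x3 s.t.:
  78x1 + 3x2 + 1x3 ≥ 99   (nickel)
  168x1 + 669x2 + 1x3 ≥ 547   (chromium)
  x1 ≤ 2.4
  x1, x2, x3 ≥ 0.
The optimal basis is {stainless scrap, ferrochrome}; steel scrap drops out. There the nickel and chromium constraints are tight.
That vertex is x1 = 1.25, x2 = 0.5038.
Cost = 1.44·1.25 + 2.19·0.5038 = 2.9033.

£2.90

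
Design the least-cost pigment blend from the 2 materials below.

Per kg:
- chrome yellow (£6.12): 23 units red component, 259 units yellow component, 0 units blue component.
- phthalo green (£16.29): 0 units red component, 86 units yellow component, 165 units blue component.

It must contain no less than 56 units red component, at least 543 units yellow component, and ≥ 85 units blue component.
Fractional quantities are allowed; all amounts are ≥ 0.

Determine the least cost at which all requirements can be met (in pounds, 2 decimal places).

£23.29

Let x1 = kg of chrome yellow, x2 = kg of phthalo green.
min 6.12x1 + 16.29x2 subject to:
  23x1 ≥ 56   (red component)
  259x1 + 86x2 ≥ 543   (yellow component)
  165x2 ≥ 85   (blue component)
  x1, x2 ≥ 0.
Both inputs are positive at the optimum. Binding constraints: red component and blue component.
Optimal quantities: chrome yellow = 2.435 kg, phthalo green = 0.5152 kg.
Objective = 6.12·2.435 + 16.29·0.5152 = 23.2948.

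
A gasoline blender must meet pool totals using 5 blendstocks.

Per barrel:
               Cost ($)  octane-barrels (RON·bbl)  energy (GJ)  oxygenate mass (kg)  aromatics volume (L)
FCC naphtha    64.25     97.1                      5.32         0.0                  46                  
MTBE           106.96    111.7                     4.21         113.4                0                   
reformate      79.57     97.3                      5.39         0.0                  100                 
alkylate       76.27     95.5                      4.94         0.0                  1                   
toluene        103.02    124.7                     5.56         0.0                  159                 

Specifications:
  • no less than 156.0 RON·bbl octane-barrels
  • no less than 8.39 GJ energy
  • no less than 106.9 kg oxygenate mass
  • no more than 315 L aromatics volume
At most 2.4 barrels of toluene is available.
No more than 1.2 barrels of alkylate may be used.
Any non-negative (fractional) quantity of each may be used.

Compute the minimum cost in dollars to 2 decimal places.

Let x1 = barrels of FCC naphtha, x2 = barrels of MTBE, x3 = barrels of reformate, x4 = barrels of alkylate, x5 = barrels of toluene.
Minimise 64.25x1 + 106.96x2 + 79.57x3 + 76.27x4 + 103.02x5 s.t.:
  97.1x1 + 111.7x2 + 97.3x3 + 95.5x4 + 124.7x5 ≥ 156   (octane-barrels)
  5.32x1 + 4.21x2 + 5.39x3 + 4.94x4 + 5.56x5 ≥ 8.39   (energy)
  113.4x2 ≥ 106.9   (oxygenate mass)
  46x1 + 100x3 + 1x4 + 159x5 ≤ 315   (aromatics volume)
  x5 ≤ 2.4
  x4 ≤ 1.2
  x1, x2, x3, x4, x5 ≥ 0.
At the optimum only FCC naphtha, MTBE are positive (reformate, alkylate, toluene = 0). The energy and oxygenate mass requirements are met with equality.
So FCC naphtha = 0.8311 barrels, MTBE = 0.9427 barrels.
Cost = 64.25·0.8311 + 106.96·0.9427 = 154.2294.

$154.23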